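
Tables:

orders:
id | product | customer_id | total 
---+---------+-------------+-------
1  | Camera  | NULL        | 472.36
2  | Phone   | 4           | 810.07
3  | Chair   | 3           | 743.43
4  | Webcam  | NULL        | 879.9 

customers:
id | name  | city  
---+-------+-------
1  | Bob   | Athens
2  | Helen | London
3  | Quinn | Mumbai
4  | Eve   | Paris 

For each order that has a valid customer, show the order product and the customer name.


INNER JOIN keeps only orders rows whose customer_id matches an id in customers. Walk through each order:
  - order 1 (Camera): customer_id=NULL, no match -> dropped
  - order 2 (Phone): customer_id=4 -> matches Eve
  - order 3 (Chair): customer_id=3 -> matches Quinn
  - order 4 (Webcam): customer_id=NULL, no match -> dropped
So 2 of 4 rows are dropped.

SQL:
SELECT a.product, b.name AS customer
FROM orders a
INNER JOIN customers b ON a.customer_id = b.id

Result:
product | customer
--------+---------
Phone   | Eve     
Chair   | Quinn   


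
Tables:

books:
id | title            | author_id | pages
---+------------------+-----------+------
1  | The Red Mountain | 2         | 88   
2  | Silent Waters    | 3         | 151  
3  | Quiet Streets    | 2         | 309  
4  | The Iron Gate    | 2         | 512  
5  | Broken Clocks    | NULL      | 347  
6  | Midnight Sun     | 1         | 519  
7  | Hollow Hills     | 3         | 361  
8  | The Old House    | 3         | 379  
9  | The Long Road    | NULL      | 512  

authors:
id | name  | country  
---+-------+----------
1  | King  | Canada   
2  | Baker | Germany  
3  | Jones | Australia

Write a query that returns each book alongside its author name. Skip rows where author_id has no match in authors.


INNER JOIN keeps only books rows whose author_id matches an id in authors. Walk through each book:
  - book 1 (The Red Mountain): author_id=2 -> matches Baker
  - book 2 (Silent Waters): author_id=3 -> matches Jones
  - book 3 (Quiet Streets): author_id=2 -> matches Baker
  - book 4 (The Iron Gate): author_id=2 -> matches Baker
  - book 5 (Broken Clocks): author_id=NULL, no match -> dropped
  - book 6 (Midnight Sun): author_id=1 -> matches King
  - book 7 (Hollow Hills): author_id=3 -> matches Jones
  - book 8 (The Old House): author_id=3 -> matches Jones
  - book 9 (The Long Road): author_id=NULL, no match -> dropped
So 2 of 9 rows are dropped.

SQL:
SELECT a.title, b.name AS author
FROM books a
INNER JOIN authors b ON a.author_id = b.id

Result:
title            | author
-----------------+-------
The Red Mountain | Baker 
Silent Waters    | Jones 
Quiet Streets    | Baker 
The Iron Gate    | Baker 
Midnight Sun     | King  
Hollow Hills     | Jones 
The Old House    | Jones 


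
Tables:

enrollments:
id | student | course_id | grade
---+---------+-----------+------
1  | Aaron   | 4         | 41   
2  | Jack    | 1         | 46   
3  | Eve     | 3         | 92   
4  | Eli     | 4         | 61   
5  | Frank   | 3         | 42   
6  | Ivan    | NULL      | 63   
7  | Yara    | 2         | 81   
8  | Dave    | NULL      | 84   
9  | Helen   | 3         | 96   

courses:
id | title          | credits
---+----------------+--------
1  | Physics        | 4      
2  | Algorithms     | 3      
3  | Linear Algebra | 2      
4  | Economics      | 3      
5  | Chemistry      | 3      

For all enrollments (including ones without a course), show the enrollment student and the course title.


LEFT JOIN keeps every row from enrollments (the left table); where course_id has no match in courses, the course columns become NULL. Walk through each enrollment:
  - enrollment 1 (Aaron): course_id=4 -> matches Economics
  - enrollment 2 (Jack): course_id=1 -> matches Physics
  - enrollment 3 (Eve): course_id=3 -> matches Linear Algebra
  - enrollment 4 (Eli): course_id=4 -> matches Economics
  - enrollment 5 (Frank): course_id=3 -> matches Linear Algebra
  - enrollment 6 (Ivan): course_id=NULL, no match -> kept with NULL
  - enrollment 7 (Yara): course_id=2 -> matches Algorithms
  - enrollment 8 (Dave): course_id=NULL, no match -> kept with NULL
  - enrollment 9 (Helen): course_id=3 -> matches Linear Algebra
All 9 rows appear; 2 have NULL course.

SQL:
SELECT a.student, b.title AS course
FROM enrollments a
LEFT JOIN courses b ON a.course_id = b.id

Result:
student | course        
--------+---------------
Aaron   | Economics     
Jack    | Physics       
Eve     | Linear Algebra
Eli     | Economics     
Frank   | Linear Algebra
Ivan    | NULL          
Yara    | Algorithms    
Dave    | NULL          
Helen   | Linear Algebra


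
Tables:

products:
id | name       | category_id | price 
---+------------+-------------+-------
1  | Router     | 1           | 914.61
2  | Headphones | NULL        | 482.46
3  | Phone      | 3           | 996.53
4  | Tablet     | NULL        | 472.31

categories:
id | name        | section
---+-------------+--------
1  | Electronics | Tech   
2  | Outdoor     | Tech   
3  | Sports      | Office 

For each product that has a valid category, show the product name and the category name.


INNER JOIN keeps only products rows whose category_id matches an id in categories. Walk through each product:
  - product 1 (Router): category_id=1 -> matches Electronics
  - product 2 (Headphones): category_id=NULL, no match -> dropped
  - product 3 (Phone): category_id=3 -> matches Sports
  - product 4 (Tablet): category_id=NULL, no match -> dropped
So 2 of 4 rows are dropped.

SQL:
SELECT a.name, b.name AS category
FROM products a
INNER JOIN categories b ON a.category_id = b.id

Result:
name   | category   
-------+------------
Router | Electronics
Phone  | Sports     


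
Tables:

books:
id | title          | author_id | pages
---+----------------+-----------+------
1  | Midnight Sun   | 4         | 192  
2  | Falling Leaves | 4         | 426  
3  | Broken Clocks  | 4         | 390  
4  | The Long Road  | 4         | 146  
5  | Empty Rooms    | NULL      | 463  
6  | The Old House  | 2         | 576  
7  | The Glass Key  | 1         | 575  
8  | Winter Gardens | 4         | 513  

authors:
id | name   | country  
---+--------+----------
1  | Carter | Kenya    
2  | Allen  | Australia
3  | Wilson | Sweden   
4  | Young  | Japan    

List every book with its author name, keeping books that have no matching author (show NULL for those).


LEFT JOIN keeps every row from books (the left table); where author_id has no match in authors, the author columns become NULL. Walk through each book:
  - book 1 (Midnight Sun): author_id=4 -> matches Young
  - book 2 (Falling Leaves): author_id=4 -> matches Young
  - book 3 (Broken Clocks): author_id=4 -> matches Young
  - book 4 (The Long Road): author_id=4 -> matches Young
  - book 5 (Empty Rooms): author_id=NULL, no match -> kept with NULL
  - book 6 (The Old House): author_id=2 -> matches Allen
  - book 7 (The Glass Key): author_id=1 -> matches Carter
  - book 8 (Winter Gardens): author_id=4 -> matches Young
All 8 rows appear; 1 has NULL author.

SQL:
SELECT a.title, b.name AS author
FROM books a
LEFT JOIN authors b ON a.author_id = b.id

Result:
title          | author
---------------+-------
Midnight Sun   | Young 
Falling Leaves | Young 
Broken Clocks  | Young 
The Long Road  | Young 
Empty Rooms    | NULL  
The Old House  | Allen 
The Glass Key  | Carter
Winter Gardens | Young 


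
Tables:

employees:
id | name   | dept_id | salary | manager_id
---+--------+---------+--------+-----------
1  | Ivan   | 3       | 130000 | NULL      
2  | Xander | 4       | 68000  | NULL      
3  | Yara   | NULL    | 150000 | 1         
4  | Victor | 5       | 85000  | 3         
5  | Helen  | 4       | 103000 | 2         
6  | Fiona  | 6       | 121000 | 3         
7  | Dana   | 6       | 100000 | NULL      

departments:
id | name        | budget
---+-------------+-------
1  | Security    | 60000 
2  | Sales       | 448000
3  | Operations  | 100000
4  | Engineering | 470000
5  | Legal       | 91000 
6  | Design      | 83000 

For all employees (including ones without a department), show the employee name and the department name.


LEFT JOIN keeps every row from employees (the left table); where dept_id has no match in departments, the department columns become NULL. Walk through each employee:
  - employee 1 (Ivan): dept_id=3 -> matches Operations
  - employee 2 (Xander): dept_id=4 -> matches Engineering
  - employee 3 (Yara): dept_id=NULL, no match -> kept with NULL
  - employee 4 (Victor): dept_id=5 -> matches Legal
  - employee 5 (Helen): dept_id=4 -> matches Engineering
  - employee 6 (Fiona): dept_id=6 -> matches Design
  - employee 7 (Dana): dept_id=6 -> matches Design
All 7 rows appear; 1 has NULL department.

SQL:
SELECT a.name, b.name AS department
FROM employees a
LEFT JOIN departments b ON a.dept_id = b.id

Result:
name   | department 
-------+------------
Ivan   | Operations 
Xander | Engineering
Yara   | NULL       
Victor | Legal      
Helen  | Engineering
Fiona  | Design     
Dana   | Design     


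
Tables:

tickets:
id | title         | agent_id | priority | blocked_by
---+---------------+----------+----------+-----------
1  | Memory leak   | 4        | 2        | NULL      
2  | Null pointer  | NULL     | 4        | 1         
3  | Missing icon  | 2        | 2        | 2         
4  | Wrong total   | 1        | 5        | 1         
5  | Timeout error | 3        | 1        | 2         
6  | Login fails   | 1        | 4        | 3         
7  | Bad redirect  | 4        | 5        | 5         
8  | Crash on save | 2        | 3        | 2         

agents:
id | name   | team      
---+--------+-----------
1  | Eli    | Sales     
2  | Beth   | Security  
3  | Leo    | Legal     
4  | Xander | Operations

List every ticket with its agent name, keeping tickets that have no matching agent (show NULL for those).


LEFT JOIN keeps every row from tickets (the left table); where agent_id has no match in agents, the agent columns become NULL. Walk through each ticket:
  - ticket 1 (Memory leak): agent_id=4 -> matches Xander
  - ticket 2 (Null pointer): agent_id=NULL, no match -> kept with NULL
  - ticket 3 (Missing icon): agent_id=2 -> matches Beth
  - ticket 4 (Wrong total): agent_id=1 -> matches Eli
  - ticket 5 (Timeout error): agent_id=3 -> matches Leo
  - ticket 6 (Login fails): agent_id=1 -> matches Eli
  - ticket 7 (Bad redirect): agent_id=4 -> matches Xander
  - ticket 8 (Crash on save): agent_id=2 -> matches Beth
All 8 rows appear; 1 has NULL agent.

SQL:
SELECT a.title, b.name AS agent
FROM tickets a
LEFT JOIN agents b ON a.agent_id = b.id

Result:
title         | agent 
--------------+-------
Memory leak   | Xander
Null pointer  | NULL  
Missing icon  | Beth  
Wrong total   | Eli   
Timeout error | Leo   
Login fails   | Eli   
Bad redirect  | Xander
Crash on save | Beth  


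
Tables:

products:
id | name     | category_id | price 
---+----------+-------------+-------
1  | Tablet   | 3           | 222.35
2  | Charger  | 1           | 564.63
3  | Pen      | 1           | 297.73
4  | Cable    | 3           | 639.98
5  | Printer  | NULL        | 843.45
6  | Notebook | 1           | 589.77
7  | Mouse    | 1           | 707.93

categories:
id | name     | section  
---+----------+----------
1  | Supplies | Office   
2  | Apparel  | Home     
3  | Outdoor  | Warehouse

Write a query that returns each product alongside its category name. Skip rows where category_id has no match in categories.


INNER JOIN keeps only products rows whose category_id matches an id in categories. Walk through each product:
  - product 1 (Tablet): category_id=3 -> matches Outdoor
  - product 2 (Charger): category_id=1 -> matches Supplies
  - product 3 (Pen): category_id=1 -> matches Supplies
  - product 4 (Cable): category_id=3 -> matches Outdoor
  - product 5 (Printer): category_id=NULL, no match -> dropped
  - product 6 (Notebook): category_id=1 -> matches Supplies
  - product 7 (Mouse): category_id=1 -> matches Supplies
So 1 of 7 rows is dropped.

SQL:
SELECT a.name, b.name AS category
FROM products a
INNER JOIN categories b ON a.category_id = b.id

Result:
name     | category
---------+---------
Tablet   | Outdoor 
Charger  | Supplies
Pen      | Supplies
Cable    | Outdoor 
Notebook | Supplies
Mouse    | Supplies


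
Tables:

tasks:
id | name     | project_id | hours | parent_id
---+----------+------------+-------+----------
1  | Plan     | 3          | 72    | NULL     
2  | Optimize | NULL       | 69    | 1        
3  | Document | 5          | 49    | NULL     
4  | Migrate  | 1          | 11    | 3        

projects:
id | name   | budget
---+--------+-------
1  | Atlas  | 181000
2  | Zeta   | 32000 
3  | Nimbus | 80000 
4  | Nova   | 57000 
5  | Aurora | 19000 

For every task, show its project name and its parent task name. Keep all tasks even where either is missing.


Two LEFT JOINs from the same base table tasks: one to projects via project_id, one to tasks itself via parent_id. Both are LEFT so every task is preserved.
Match against projects:
  - task 1 (Plan): project_id=3 -> matches Nimbus
  - task 2 (Optimize): project_id=NULL, no match -> kept with NULL
  - task 3 (Document): project_id=5 -> matches Aurora
  - task 4 (Migrate): project_id=1 -> matches Atlas
Match against tasks (self):
  - task 1 (Plan): parent_id=NULL -> NULL
  - task 2 (Optimize): parent_id=1 -> Plan
  - task 3 (Document): parent_id=NULL -> NULL
  - task 4 (Migrate): parent_id=3 -> Document

SQL:
SELECT a.name, b.name AS project, c.name AS parent
FROM tasks a
LEFT JOIN projects b ON a.project_id = b.id
LEFT JOIN tasks c ON a.parent_id = c.id

Result:
name     | project | parent  
---------+---------+---------
Plan     | Nimbus  | NULL    
Optimize | NULL    | Plan    
Document | Aurora  | NULL    
Migrate  | Atlas   | Document


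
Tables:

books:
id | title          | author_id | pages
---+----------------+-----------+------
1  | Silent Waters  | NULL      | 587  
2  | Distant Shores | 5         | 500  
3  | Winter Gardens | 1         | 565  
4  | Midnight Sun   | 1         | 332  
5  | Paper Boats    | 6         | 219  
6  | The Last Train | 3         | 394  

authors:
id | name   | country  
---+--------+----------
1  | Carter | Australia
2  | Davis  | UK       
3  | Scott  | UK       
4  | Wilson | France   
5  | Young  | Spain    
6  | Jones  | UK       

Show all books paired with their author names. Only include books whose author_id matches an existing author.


INNER JOIN keeps only books rows whose author_id matches an id in authors. Walk through each book:
  - book 1 (Silent Waters): author_id=NULL, no match -> dropped
  - book 2 (Distant Shores): author_id=5 -> matches Young
  - book 3 (Winter Gardens): author_id=1 -> matches Carter
  - book 4 (Midnight Sun): author_id=1 -> matches Carter
  - book 5 (Paper Boats): author_id=6 -> matches Jones
  - book 6 (The Last Train): author_id=3 -> matches Scott
So 1 of 6 rows is dropped.

SQL:
SELECT a.title, b.name AS author
FROM books a
INNER JOIN authors b ON a.author_id = b.id

Result:
title          | author
---------------+-------
Distant Shores | Young 
Winter Gardens | Carter
Midnight Sun   | Carter
Paper Boats    | Jones 
The Last Train | Scott 


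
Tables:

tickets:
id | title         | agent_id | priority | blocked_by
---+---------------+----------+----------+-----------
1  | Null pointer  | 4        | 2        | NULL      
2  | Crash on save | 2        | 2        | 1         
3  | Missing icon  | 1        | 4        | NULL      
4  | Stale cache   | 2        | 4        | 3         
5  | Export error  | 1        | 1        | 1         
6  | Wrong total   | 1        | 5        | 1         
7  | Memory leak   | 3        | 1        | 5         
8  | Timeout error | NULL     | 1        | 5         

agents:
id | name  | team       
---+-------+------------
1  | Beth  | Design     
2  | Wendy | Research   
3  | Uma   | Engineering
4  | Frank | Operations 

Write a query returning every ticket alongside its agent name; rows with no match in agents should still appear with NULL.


LEFT JOIN keeps every row from tickets (the left table); where agent_id has no match in agents, the agent columns become NULL. Walk through each ticket:
  - ticket 1 (Null pointer): agent_id=4 -> matches Frank
  - ticket 2 (Crash on save): agent_id=2 -> matches Wendy
  - ticket 3 (Missing icon): agent_id=1 -> matches Beth
  - ticket 4 (Stale cache): agent_id=2 -> matches Wendy
  - ticket 5 (Export error): agent_id=1 -> matches Beth
  - ticket 6 (Wrong total): agent_id=1 -> matches Beth
  - ticket 7 (Memory leak): agent_id=3 -> matches Uma
  - ticket 8 (Timeout error): agent_id=NULL, no match -> kept with NULL
All 8 rows appear; 1 has NULL agent.

SQL:
SELECT a.title, b.name AS agent
FROM tickets a
LEFT JOIN agents b ON a.agent_id = b.id

Result:
title         | agent
--------------+------
Null pointer  | Frank
Crash on save | Wendy
Missing icon  | Beth 
Stale cache   | Wendy
Export error  | Beth 
Wrong total   | Beth 
Memory leak   | Uma  
Timeout error | NULL 


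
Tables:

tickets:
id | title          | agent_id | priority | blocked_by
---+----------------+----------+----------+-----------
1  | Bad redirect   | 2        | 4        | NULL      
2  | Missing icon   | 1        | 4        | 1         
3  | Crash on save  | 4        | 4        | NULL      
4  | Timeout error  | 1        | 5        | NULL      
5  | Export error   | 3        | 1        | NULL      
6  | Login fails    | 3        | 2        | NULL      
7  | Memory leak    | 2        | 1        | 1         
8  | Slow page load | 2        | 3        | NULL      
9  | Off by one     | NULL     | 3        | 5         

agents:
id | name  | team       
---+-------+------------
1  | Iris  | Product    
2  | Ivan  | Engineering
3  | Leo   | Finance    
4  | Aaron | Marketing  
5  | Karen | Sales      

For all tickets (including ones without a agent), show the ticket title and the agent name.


LEFT JOIN keeps every row from tickets (the left table); where agent_id has no match in agents, the agent columns become NULL. Walk through each ticket:
  - ticket 1 (Bad redirect): agent_id=2 -> matches Ivan
  - ticket 2 (Missing icon): agent_id=1 -> matches Iris
  - ticket 3 (Crash on save): agent_id=4 -> matches Aaron
  - ticket 4 (Timeout error): agent_id=1 -> matches Iris
  - ticket 5 (Export error): agent_id=3 -> matches Leo
  - ticket 6 (Login fails): agent_id=3 -> matches Leo
  - ticket 7 (Memory leak): agent_id=2 -> matches Ivan
  - ticket 8 (Slow page load): agent_id=2 -> matches Ivan
  - ticket 9 (Off by one): agent_id=NULL, no match -> kept with NULL
All 9 rows appear; 1 has NULL agent.

SQL:
SELECT a.title, b.name AS agent
FROM tickets a
LEFT JOIN agents b ON a.agent_id = b.id

Result:
title          | agent
---------------+------
Bad redirect   | Ivan 
Missing icon   | Iris 
Crash on save  | Aaron
Timeout error  | Iris 
Export error   | Leo  
Login fails    | Leo  
Memory leak    | Ivan 
Slow page load | Ivan 
Off by one     | NULL 


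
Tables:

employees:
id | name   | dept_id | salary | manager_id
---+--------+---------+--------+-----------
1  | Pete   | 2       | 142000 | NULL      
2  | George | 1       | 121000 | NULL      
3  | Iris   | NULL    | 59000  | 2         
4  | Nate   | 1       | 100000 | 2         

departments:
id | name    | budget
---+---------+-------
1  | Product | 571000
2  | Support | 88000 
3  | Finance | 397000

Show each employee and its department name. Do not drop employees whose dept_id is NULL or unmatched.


LEFT JOIN keeps every row from employees (the left table); where dept_id has no match in departments, the department columns become NULL. Walk through each employee:
  - employee 1 (Pete): dept_id=2 -> matches Support
  - employee 2 (George): dept_id=1 -> matches Product
  - employee 3 (Iris): dept_id=NULL, no match -> kept with NULL
  - employee 4 (Nate): dept_id=1 -> matches Product
All 4 rows appear; 1 has NULL department.

SQL:
SELECT a.name, b.name AS department
FROM employees a
LEFT JOIN departments b ON a.dept_id = b.id

Result:
name   | department
-------+-----------
Pete   | Support   
George | Product   
Iris   | NULL      
Nate   | Product   


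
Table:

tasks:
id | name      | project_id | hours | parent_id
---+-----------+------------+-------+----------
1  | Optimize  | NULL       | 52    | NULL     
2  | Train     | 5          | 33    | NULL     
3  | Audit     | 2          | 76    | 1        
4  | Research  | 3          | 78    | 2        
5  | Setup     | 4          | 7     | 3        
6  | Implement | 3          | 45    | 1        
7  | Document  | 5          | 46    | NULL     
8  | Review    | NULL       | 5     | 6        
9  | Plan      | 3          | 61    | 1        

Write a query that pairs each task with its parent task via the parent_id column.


This is a self-join: tasks is joined to a second copy of itself, matching each row's parent_id to another row's id. Use LEFT JOIN so rows with parent_id=NULL are kept.
  - task 1 (Optimize): parent_id=NULL -> NULL
  - task 2 (Train): parent_id=NULL -> NULL
  - task 3 (Audit): parent_id=1 -> Optimize
  - task 4 (Research): parent_id=2 -> Train
  - task 5 (Setup): parent_id=3 -> Audit
  - task 6 (Implement): parent_id=1 -> Optimize
  - task 7 (Document): parent_id=NULL -> NULL
  - task 8 (Review): parent_id=6 -> Implement
  - task 9 (Plan): parent_id=1 -> Optimize

SQL:
SELECT a.name AS item, b.name AS parent
FROM tasks a
LEFT JOIN tasks b ON a.parent_id = b.id

Result:
item      | parent   
----------+----------
Optimize  | NULL     
Train     | NULL     
Audit     | Optimize 
Research  | Train    
Setup     | Audit    
Implement | Optimize 
Document  | NULL     
Review    | Implement
Plan      | Optimize 


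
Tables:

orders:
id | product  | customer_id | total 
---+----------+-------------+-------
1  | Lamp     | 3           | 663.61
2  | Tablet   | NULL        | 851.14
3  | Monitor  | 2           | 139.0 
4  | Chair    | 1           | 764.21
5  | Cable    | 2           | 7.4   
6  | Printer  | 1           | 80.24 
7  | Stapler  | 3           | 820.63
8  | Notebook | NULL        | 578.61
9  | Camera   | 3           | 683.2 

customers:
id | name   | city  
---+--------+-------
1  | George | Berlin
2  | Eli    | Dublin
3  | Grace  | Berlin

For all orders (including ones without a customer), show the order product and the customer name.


LEFT JOIN keeps every row from orders (the left table); where customer_id has no match in customers, the customer columns become NULL. Walk through each order:
  - order 1 (Lamp): customer_id=3 -> matches Grace
  - order 2 (Tablet): customer_id=NULL, no match -> kept with NULL
  - order 3 (Monitor): customer_id=2 -> matches Eli
  - order 4 (Chair): customer_id=1 -> matches George
  - order 5 (Cable): customer_id=2 -> matches Eli
  - order 6 (Printer): customer_id=1 -> matches George
  - order 7 (Stapler): customer_id=3 -> matches Grace
  - order 8 (Notebook): customer_id=NULL, no match -> kept with NULL
  - order 9 (Camera): customer_id=3 -> matches Grace
All 9 rows appear; 2 have NULL customer.

SQL:
SELECT a.product, b.name AS customer
FROM orders a
LEFT JOIN customers b ON a.customer_id = b.id

Result:
product  | customer
---------+---------
Lamp     | Grace   
Tablet   | NULL    
Monitor  | Eli     
Chair    | George  
Cable    | Eli     
Printer  | George  
Stapler  | Grace   
Notebook | NULL    
Camera   | Grace   


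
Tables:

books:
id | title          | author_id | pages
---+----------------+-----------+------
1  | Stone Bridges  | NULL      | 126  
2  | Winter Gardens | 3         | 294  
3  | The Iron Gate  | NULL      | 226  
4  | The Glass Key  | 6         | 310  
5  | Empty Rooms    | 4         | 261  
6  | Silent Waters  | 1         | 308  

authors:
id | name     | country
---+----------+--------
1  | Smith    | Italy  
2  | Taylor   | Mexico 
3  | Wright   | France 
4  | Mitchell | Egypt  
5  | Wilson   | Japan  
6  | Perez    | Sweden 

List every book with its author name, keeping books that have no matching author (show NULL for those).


LEFT JOIN keeps every row from books (the left table); where author_id has no match in authors, the author columns become NULL. Walk through each book:
  - book 1 (Stone Bridges): author_id=NULL, no match -> kept with NULL
  - book 2 (Winter Gardens): author_id=3 -> matches Wright
  - book 3 (The Iron Gate): author_id=NULL, no match -> kept with NULL
  - book 4 (The Glass Key): author_id=6 -> matches Perez
  - book 5 (Empty Rooms): author_id=4 -> matches Mitchell
  - book 6 (Silent Waters): author_id=1 -> matches Smith
All 6 rows appear; 2 have NULL author.

SQL:
SELECT a.title, b.name AS author
FROM books a
LEFT JOIN authors b ON a.author_id = b.id

Result:
title          | author  
---------------+---------
Stone Bridges  | NULL    
Winter Gardens | Wright  
The Iron Gate  | NULL    
The Glass Key  | Perez   
Empty Rooms    | Mitchell
Silent Waters  | Smith   


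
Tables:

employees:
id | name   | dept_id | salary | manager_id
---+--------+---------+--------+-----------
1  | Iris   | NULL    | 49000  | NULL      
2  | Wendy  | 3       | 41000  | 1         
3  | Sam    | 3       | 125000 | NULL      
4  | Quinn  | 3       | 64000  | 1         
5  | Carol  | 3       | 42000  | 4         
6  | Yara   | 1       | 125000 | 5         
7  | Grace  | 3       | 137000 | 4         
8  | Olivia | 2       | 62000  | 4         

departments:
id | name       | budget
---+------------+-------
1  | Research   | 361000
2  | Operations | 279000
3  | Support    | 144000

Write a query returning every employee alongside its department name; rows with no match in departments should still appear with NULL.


LEFT JOIN keeps every row from employees (the left table); where dept_id has no match in departments, the department columns become NULL. Walk through each employee:
  - employee 1 (Iris): dept_id=NULL, no match -> kept with NULL
  - employee 2 (Wendy): dept_id=3 -> matches Support
  - employee 3 (Sam): dept_id=3 -> matches Support
  - employee 4 (Quinn): dept_id=3 -> matches Support
  - employee 5 (Carol): dept_id=3 -> matches Support
  - employee 6 (Yara): dept_id=1 -> matches Research
  - employee 7 (Grace): dept_id=3 -> matches Support
  - employee 8 (Olivia): dept_id=2 -> matches Operations
All 8 rows appear; 1 has NULL department.

SQL:
SELECT a.name, b.name AS department
FROM employees a
LEFT JOIN departments b ON a.dept_id = b.id

Result:
name   | department
-------+-----------
Iris   | NULL      
Wendy  | Support   
Sam    | Support   
Quinn  | Support   
Carol  | Support   
Yara   | Research  
Grace  | Support   
Olivia | Operations


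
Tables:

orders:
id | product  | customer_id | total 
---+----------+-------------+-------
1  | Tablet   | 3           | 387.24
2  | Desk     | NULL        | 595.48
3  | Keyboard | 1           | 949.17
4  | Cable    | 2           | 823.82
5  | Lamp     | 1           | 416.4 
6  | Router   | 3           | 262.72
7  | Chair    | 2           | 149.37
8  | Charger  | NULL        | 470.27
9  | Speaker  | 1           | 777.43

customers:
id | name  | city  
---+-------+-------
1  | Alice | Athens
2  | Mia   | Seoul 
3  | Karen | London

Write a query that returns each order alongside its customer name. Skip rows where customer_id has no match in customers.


INNER JOIN keeps only orders rows whose customer_id matches an id in customers. Walk through each order:
  - order 1 (Tablet): customer_id=3 -> matches Karen
  - order 2 (Desk): customer_id=NULL, no match -> dropped
  - order 3 (Keyboard): customer_id=1 -> matches Alice
  - order 4 (Cable): customer_id=2 -> matches Mia
  - order 5 (Lamp): customer_id=1 -> matches Alice
  - order 6 (Router): customer_id=3 -> matches Karen
  - order 7 (Chair): customer_id=2 -> matches Mia
  - order 8 (Charger): customer_id=NULL, no match -> dropped
  - order 9 (Speaker): customer_id=1 -> matches Alice
So 2 of 9 rows are dropped.

SQL:
SELECT a.product, b.name AS customer
FROM orders a
INNER JOIN customers b ON a.customer_id = b.id

Result:
product  | customer
---------+---------
Tablet   | Karen   
Keyboard | Alice   
Cable    | Mia     
Lamp     | Alice   
Router   | Karen   
Chair    | Mia     
Speaker  | Alice   


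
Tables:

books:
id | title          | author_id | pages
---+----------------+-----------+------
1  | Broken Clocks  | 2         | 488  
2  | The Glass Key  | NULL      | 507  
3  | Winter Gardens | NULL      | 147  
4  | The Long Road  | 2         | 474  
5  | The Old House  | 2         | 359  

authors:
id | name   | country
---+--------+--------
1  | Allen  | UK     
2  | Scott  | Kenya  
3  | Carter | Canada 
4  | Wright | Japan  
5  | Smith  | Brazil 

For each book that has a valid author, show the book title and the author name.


INNER JOIN keeps only books rows whose author_id matches an id in authors. Walk through each book:
  - book 1 (Broken Clocks): author_id=2 -> matches Scott
  - book 2 (The Glass Key): author_id=NULL, no match -> dropped
  - book 3 (Winter Gardens): author_id=NULL, no match -> dropped
  - book 4 (The Long Road): author_id=2 -> matches Scott
  - book 5 (The Old House): author_id=2 -> matches Scott
So 2 of 5 rows are dropped.

SQL:
SELECT a.title, b.name AS author
FROM books a
INNER JOIN authors b ON a.author_id = b.id

Result:
title         | author
--------------+-------
Broken Clocks | Scott 
The Long Road | Scott 
The Old House | Scott 


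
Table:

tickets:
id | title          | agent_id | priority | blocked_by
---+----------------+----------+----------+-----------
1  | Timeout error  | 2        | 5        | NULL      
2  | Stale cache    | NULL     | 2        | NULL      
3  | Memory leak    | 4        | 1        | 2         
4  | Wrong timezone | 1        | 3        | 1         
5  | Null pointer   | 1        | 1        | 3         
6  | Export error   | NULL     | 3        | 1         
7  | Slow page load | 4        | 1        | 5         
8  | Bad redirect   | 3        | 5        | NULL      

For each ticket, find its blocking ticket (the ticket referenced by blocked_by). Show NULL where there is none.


This is a self-join: tickets is joined to a second copy of itself, matching each row's blocked_by to another row's id. Use LEFT JOIN so rows with blocked_by=NULL are kept.
  - ticket 1 (Timeout error): blocked_by=NULL -> NULL
  - ticket 2 (Stale cache): blocked_by=NULL -> NULL
  - ticket 3 (Memory leak): blocked_by=2 -> Stale cache
  - ticket 4 (Wrong timezone): blocked_by=1 -> Timeout error
  - ticket 5 (Null pointer): blocked_by=3 -> Memory leak
  - ticket 6 (Export error): blocked_by=1 -> Timeout error
  - ticket 7 (Slow page load): blocked_by=5 -> Null pointer
  - ticket 8 (Bad redirect): blocked_by=NULL -> NULL

SQL:
SELECT a.title AS item, b.title AS blocked_by
FROM tickets a
LEFT JOIN tickets b ON a.blocked_by = b.id

Result:
item           | blocked_by   
---------------+--------------
Timeout error  | NULL         
Stale cache    | NULL         
Memory leak    | Stale cache  
Wrong timezone | Timeout error
Null pointer   | Memory leak  
Export error   | Timeout error
Slow page load | Null pointer 
Bad redirect   | NULL         


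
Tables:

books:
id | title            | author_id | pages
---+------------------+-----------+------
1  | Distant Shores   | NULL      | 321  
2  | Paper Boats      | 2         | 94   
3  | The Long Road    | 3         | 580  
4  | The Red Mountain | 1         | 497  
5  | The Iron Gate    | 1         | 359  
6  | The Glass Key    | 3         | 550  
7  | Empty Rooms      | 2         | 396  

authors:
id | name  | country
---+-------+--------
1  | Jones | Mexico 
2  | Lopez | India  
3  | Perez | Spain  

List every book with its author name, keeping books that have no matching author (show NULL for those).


LEFT JOIN keeps every row from books (the left table); where author_id has no match in authors, the author columns become NULL. Walk through each book:
  - book 1 (Distant Shores): author_id=NULL, no match -> kept with NULL
  - book 2 (Paper Boats): author_id=2 -> matches Lopez
  - book 3 (The Long Road): author_id=3 -> matches Perez
  - book 4 (The Red Mountain): author_id=1 -> matches Jones
  - book 5 (The Iron Gate): author_id=1 -> matches Jones
  - book 6 (The Glass Key): author_id=3 -> matches Perez
  - book 7 (Empty Rooms): author_id=2 -> matches Lopez
All 7 rows appear; 1 has NULL author.

SQL:
SELECT a.title, b.name AS author
FROM books a
LEFT JOIN authors b ON a.author_id = b.id

Result:
title            | author
-----------------+-------
Distant Shores   | NULL  
Paper Boats      | Lopez 
The Long Road    | Perez 
The Red Mountain | Jones 
The Iron Gate    | Jones 
The Glass Key    | Perez 
Empty Rooms      | Lopez 


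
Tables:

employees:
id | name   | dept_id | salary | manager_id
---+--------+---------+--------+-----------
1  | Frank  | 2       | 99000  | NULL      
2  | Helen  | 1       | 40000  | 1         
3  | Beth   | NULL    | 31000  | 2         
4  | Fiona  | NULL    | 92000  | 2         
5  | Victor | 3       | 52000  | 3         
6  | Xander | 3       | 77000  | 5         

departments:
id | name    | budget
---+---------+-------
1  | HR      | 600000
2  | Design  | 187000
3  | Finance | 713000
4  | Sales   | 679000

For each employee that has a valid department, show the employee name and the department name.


INNER JOIN keeps only employees rows whose dept_id matches an id in departments. Walk through each employee:
  - employee 1 (Frank): dept_id=2 -> matches Design
  - employee 2 (Helen): dept_id=1 -> matches HR
  - employee 3 (Beth): dept_id=NULL, no match -> dropped
  - employee 4 (Fiona): dept_id=NULL, no match -> dropped
  - employee 5 (Victor): dept_id=3 -> matches Finance
  - employee 6 (Xander): dept_id=3 -> matches Finance
So 2 of 6 rows are dropped.

SQL:
SELECT a.name, b.name AS department
FROM employees a
INNER JOIN departments b ON a.dept_id = b.id

Result:
name   | department
-------+-----------
Frank  | Design    
Helen  | HR        
Victor | Finance   
Xander | Finance   


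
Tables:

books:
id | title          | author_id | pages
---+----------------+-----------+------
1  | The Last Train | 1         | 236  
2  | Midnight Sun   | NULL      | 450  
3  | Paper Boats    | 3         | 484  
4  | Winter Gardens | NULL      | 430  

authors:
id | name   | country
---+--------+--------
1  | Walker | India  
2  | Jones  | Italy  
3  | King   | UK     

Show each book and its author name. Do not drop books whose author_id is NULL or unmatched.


LEFT JOIN keeps every row from books (the left table); where author_id has no match in authors, the author columns become NULL. Walk through each book:
  - book 1 (The Last Train): author_id=1 -> matches Walker
  - book 2 (Midnight Sun): author_id=NULL, no match -> kept with NULL
  - book 3 (Paper Boats): author_id=3 -> matches King
  - book 4 (Winter Gardens): author_id=NULL, no match -> kept with NULL
All 4 rows appear; 2 have NULL author.

SQL:
SELECT a.title, b.name AS author
FROM books a
LEFT JOIN authors b ON a.author_id = b.id

Result:
title          | author
---------------+-------
The Last Train | Walker
Midnight Sun   | NULL  
Paper Boats    | King  
Winter Gardens | NULL  


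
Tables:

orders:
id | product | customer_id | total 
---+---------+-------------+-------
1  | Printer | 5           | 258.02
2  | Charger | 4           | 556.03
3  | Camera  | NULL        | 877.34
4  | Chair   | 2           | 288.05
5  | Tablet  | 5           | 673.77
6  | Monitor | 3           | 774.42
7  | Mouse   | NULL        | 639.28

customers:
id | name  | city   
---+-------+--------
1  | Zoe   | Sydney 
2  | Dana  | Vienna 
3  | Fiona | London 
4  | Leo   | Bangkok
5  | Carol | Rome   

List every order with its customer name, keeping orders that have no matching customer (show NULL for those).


LEFT JOIN keeps every row from orders (the left table); where customer_id has no match in customers, the customer columns become NULL. Walk through each order:
  - order 1 (Printer): customer_id=5 -> matches Carol
  - order 2 (Charger): customer_id=4 -> matches Leo
  - order 3 (Camera): customer_id=NULL, no match -> kept with NULL
  - order 4 (Chair): customer_id=2 -> matches Dana
  - order 5 (Tablet): customer_id=5 -> matches Carol
  - order 6 (Monitor): customer_id=3 -> matches Fiona
  - order 7 (Mouse): customer_id=NULL, no match -> kept with NULL
All 7 rows appear; 2 have NULL customer.

SQL:
SELECT a.product, b.name AS customer
FROM orders a
LEFT JOIN customers b ON a.customer_id = b.id

Result:
product | customer
--------+---------
Printer | Carol   
Charger | Leo     
Camera  | NULL    
Chair   | Dana    
Tablet  | Carol   
Monitor | Fiona   
Mouse   | NULL    


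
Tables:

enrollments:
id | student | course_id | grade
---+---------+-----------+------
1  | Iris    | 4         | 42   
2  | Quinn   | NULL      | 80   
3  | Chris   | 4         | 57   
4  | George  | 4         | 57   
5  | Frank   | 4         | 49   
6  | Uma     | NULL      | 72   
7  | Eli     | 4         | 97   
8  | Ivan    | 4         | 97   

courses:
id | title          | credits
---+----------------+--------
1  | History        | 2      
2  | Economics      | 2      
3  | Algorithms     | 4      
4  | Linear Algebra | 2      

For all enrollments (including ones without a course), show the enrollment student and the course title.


LEFT JOIN keeps every row from enrollments (the left table); where course_id has no match in courses, the course columns become NULL. Walk through each enrollment:
  - enrollment 1 (Iris): course_id=4 -> matches Linear Algebra
  - enrollment 2 (Quinn): course_id=NULL, no match -> kept with NULL
  - enrollment 3 (Chris): course_id=4 -> matches Linear Algebra
  - enrollment 4 (George): course_id=4 -> matches Linear Algebra
  - enrollment 5 (Frank): course_id=4 -> matches Linear Algebra
  - enrollment 6 (Uma): course_id=NULL, no match -> kept with NULL
  - enrollment 7 (Eli): course_id=4 -> matches Linear Algebra
  - enrollment 8 (Ivan): course_id=4 -> matches Linear Algebra
All 8 rows appear; 2 have NULL course.

SQL:
SELECT a.student, b.title AS course
FROM enrollments a
LEFT JOIN courses b ON a.course_id = b.id

Result:
student | course        
--------+---------------
Iris    | Linear Algebra
Quinn   | NULL          
Chris   | Linear Algebra
George  | Linear Algebra
Frank   | Linear Algebra
Uma     | NULL          
Eli     | Linear Algebra
Ivan    | Linear Algebra


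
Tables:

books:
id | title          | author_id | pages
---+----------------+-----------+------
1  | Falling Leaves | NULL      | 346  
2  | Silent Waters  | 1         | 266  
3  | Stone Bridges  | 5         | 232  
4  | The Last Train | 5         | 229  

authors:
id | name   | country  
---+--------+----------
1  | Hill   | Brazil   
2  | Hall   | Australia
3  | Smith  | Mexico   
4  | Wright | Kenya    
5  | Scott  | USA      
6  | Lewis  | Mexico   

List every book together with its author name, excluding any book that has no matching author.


INNER JOIN keeps only books rows whose author_id matches an id in authors. Walk through each book:
  - book 1 (Falling Leaves): author_id=NULL, no match -> dropped
  - book 2 (Silent Waters): author_id=1 -> matches Hill
  - book 3 (Stone Bridges): author_id=5 -> matches Scott
  - book 4 (The Last Train): author_id=5 -> matches Scott
So 1 of 4 rows is dropped.

SQL:
SELECT a.title, b.name AS author
FROM books a
INNER JOIN authors b ON a.author_id = b.id

Result:
title          | author
---------------+-------
Silent Waters  | Hill  
Stone Bridges  | Scott 
The Last Train | Scott 


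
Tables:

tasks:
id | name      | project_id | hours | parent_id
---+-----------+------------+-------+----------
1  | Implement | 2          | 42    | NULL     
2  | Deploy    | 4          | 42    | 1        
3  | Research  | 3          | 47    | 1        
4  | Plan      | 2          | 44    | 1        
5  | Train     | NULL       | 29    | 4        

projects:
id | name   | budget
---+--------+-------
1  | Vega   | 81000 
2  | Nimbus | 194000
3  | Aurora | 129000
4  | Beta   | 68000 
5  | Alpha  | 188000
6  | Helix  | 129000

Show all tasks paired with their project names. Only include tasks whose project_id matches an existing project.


INNER JOIN keeps only tasks rows whose project_id matches an id in projects. Walk through each task:
  - task 1 (Implement): project_id=2 -> matches Nimbus
  - task 2 (Deploy): project_id=4 -> matches Beta
  - task 3 (Research): project_id=3 -> matches Aurora
  - task 4 (Plan): project_id=2 -> matches Nimbus
  - task 5 (Train): project_id=NULL, no match -> dropped
So 1 of 5 rows is dropped.

SQL:
SELECT a.name, b.name AS project
FROM tasks a
INNER JOIN projects b ON a.project_id = b.id

Result:
name      | project
----------+--------
Implement | Nimbus 
Deploy    | Beta   
Research  | Aurora 
Plan      | Nimbus 
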